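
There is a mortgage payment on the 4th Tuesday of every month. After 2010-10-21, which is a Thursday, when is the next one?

October 2010 starts on a Friday; its first Tuesday is the 5th, so the 4th Tuesday is the 26th — 2010-10-26.
2010-10-26 is after 2010-10-21, so that is the next one.

2010-10-26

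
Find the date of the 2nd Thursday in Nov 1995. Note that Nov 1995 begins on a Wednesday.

Nov 9, 1995

Nov 1995 begins on a Wednesday, so the first Thursday is Nov 2 (1 day later).
The 2nd Thursday is 1 weeks later: 2 + 7 = 9.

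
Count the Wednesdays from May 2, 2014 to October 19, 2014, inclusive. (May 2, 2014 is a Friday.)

May 2, 2014 is a Friday; the first Wednesday on or after it is May 7, 2014 (5 days later).
From May 7, 2014 to October 19, 2014: 24 + 30 + 31 + 31 + 30 + 19 = 165 days (rest of May, June, July, August, September, October).
165 ÷ 7 = 23 full weeks with remainder 4, so 23 more Wednesdays after the first → 24.

24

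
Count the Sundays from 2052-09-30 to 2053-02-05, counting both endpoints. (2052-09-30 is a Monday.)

2052-09-30 is a Monday; the first Sunday on or after it is 2052-10-06 (6 days later).
From 2052-10-06 to 2053-02-05: 25 + 30 + 31 + 31 + 5 = 122 days (rest of October, November, December, January, February).
122 ÷ 7 = 17 full weeks with remainder 3, so 17 more Sundays after the first → 18.

18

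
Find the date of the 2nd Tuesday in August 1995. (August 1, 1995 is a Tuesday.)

August 1995 begins on a Tuesday, so the first Tuesday is August 1.
The 2nd Tuesday is 1 weeks later: 1 + 7 = 8.

August 8, 1995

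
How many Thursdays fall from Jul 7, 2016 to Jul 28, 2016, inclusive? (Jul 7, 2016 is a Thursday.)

Jul 7, 2016 is a Thursday; the first Thursday on or after it is Jul 7, 2016.
From Jul 7, 2016 to Jul 28, 2016 is 28 − 7 = 21 days.
21 ÷ 7 = 3 full weeks with remainder 0, so 3 more Thursdays after the first → 4.

4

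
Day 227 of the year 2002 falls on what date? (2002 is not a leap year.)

January has 31 days (227 − 31 = 196 remain).
February has 28 days (196 − 28 = 168 remain).
March has 31 days (168 − 31 = 137 remain).
April has 30 days (137 − 30 = 107 remain).
May has 31 days (107 − 31 = 76 remain).
June has 30 days (76 − 30 = 46 remain).
July has 31 days (46 − 31 = 15 remain).
15 into August → August 15.

August 15, 2002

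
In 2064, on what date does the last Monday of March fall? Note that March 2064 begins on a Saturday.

31 March 2064

March 2064 begins on a Saturday, so the first Monday is March 3 (2 days later).
March 2064 has 31 days. Adding weeks: 3, 10, 17, 24, 31 — the last one ≤ 31 is the 31st.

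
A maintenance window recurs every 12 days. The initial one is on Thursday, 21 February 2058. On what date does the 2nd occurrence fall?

The 2nd occurrence is 1 interval after the first: 1 × 12 = 12 days after 21 February 2058.
February has 28 days — 7 days to the end of February leaves 5.
5 days into March → 5 March 2058.

5 March 2058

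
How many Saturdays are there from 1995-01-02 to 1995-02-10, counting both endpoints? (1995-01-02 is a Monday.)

1995-01-02 is a Monday; the first Saturday on or after it is 1995-01-07 (5 days later).
From 1995-01-07 to 1995-02-10: 24 + 10 = 34 days (rest of January, February).
34 ÷ 7 = 4 full weeks with remainder 6, so 4 more Saturdays after the first → 5.

5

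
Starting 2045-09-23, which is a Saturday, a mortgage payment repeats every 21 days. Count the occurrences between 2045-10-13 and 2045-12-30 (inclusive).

4

Occurrences land 21·i days after 2045-09-23 for i = 0, 1, 2, …
2045-10-13 is 20 days after the start; 20 ÷ 21 = 0 remainder 20; since the remainder is 20, round up to i = 1. First occurrence in the window: #2 on 2045-10-14 (1×21 = 21 days in).
2045-12-30 is 98 days after the start; 98 ÷ 21 = 4 remainder 14. Last occurrence in the window: #5 on 2045-12-16.
Occurrences #2 through #5: 4 in total.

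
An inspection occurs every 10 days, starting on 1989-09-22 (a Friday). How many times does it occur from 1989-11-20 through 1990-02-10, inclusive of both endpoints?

9

Occurrences land 10·i days after 1989-09-22 for i = 0, 1, 2, …
1989-11-20 is 59 days after the start; 59 ÷ 10 = 5 remainder 9; since the remainder is 9, round up to i = 6. First occurrence in the window: #7 on 1989-11-21 (6×10 = 60 days in).
1990-02-10 is 141 days after the start; 141 ÷ 10 = 14 remainder 1. Last occurrence in the window: #15 on 1990-02-09.
Occurrences #7 through #15: 9 in total.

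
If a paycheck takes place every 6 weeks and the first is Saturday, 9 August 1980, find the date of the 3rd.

The 3rd occurrence is 2 intervals after the first: 2 × 42 = 84 days after 9 August 1980.
August has 31 days — 22 days to the end of August leaves 62.
September has 30 days (32 left).
October has 31 days (1 left).
1 day into November → 1 November 1980.

1 November 1980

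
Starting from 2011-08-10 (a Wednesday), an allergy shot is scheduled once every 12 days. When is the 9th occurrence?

2011-11-14

The 9th occurrence is 8 intervals after the first: 8 × 12 = 96 days after 2011-08-10.
August has 31 days — 21 days to the end of August leaves 75.
September has 30 days (45 left).
October has 31 days (14 left).
14 days into November → 2011-11-14.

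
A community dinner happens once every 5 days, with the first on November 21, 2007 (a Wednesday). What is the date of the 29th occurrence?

April 9, 2008

The 29th occurrence is 28 intervals after the first: 28 × 5 = 140 days after November 21, 2007.
November has 30 days — 9 days to the end of November leaves 131.
December has 31 days (100 left).
January has 31 days (69 left).
February has 29 days (40 left).
March has 31 days (9 left).
9 days into April → April 9, 2008.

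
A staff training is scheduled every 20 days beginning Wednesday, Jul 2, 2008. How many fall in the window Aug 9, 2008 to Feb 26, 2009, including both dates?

Occurrences land 20·i days after Jul 2, 2008 for i = 0, 1, 2, …
Aug 9, 2008 is 38 days after the start; 38 ÷ 20 = 1 remainder 18; since the remainder is 18, round up to i = 2. First occurrence in the window: #3 on Aug 11, 2008 (2×20 = 40 days in).
Feb 26, 2009 is 239 days after the start; 239 ÷ 20 = 11 remainder 19. Last occurrence in the window: #12 on Feb 7, 2009.
Occurrences #3 through #12: 10 in total.

10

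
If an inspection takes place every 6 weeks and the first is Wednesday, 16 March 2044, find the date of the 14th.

13 September 2045

The 14th occurrence is 13 intervals after the first: 13 × 42 = 546 days after 16 March 2044.
March has 31 days — 15 days to the end of March leaves 531.
From end of March to end of 2044 is 275 days (256 left).
January has 31 days (225 left).
February has 28 days (197 left).
March has 31 days (166 left).
April has 30 days (136 left).
May has 31 days (105 left).
June has 30 days (75 left).
July has 31 days (44 left).
August has 31 days (13 left).
13 days into September → 13 September 2045.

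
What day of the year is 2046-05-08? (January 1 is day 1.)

Days in months before May: 31 + 28 + 31 + 30 = 120.
Plus 8 days into May → day 128.

128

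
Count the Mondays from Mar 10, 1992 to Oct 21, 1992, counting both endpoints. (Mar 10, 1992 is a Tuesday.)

Mar 10, 1992 is a Tuesday; the first Monday on or after it is Mar 16, 1992 (6 days later).
From Mar 16, 1992 to Oct 21, 1992: 15 + 30 + 31 + 30 + 31 + 31 + 30 + 21 = 219 days (rest of Mar, Apr, May, Jun, Jul, Aug, Sep, Oct).
219 ÷ 7 = 31 full weeks with remainder 2, so 31 more Mondays after the first → 32.

32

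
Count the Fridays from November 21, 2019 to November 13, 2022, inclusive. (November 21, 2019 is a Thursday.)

November 21, 2019 is a Thursday; the first Friday on or after it is November 22, 2019 (1 day later).
From November 22, 2019 to November 13, 2022: 39 + 366 + 365 + 317 = 1087 days (rest of 2019, 2020, 2021, to November 13, 2022 in 2022).
1087 ÷ 7 = 155 full weeks with remainder 2, so 155 more Fridays after the first → 156.

156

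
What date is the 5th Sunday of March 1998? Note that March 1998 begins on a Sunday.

March 29, 1998

March 1998 begins on a Sunday, so the first Sunday is March 1.
The 5th Sunday is 4 weeks later: 1 + 28 = 29.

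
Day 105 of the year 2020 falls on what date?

Apr 14, 2020

Jan has 31 days (105 − 31 = 74 remain).
Feb has 29 days (74 − 29 = 45 remain).
Mar has 31 days (45 − 31 = 14 remain).
14 into Apr → Apr 14.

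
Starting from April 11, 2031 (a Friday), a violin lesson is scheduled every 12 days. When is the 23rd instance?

December 31, 2031

The 23rd occurrence is 22 intervals after the first: 22 × 12 = 264 days after April 11, 2031.
April has 30 days — 19 days to the end of April leaves 245.
May has 31 days (214 left).
June has 30 days (184 left).
July has 31 days (153 left).
August has 31 days (122 left).
September has 30 days (92 left).
October has 31 days (61 left).
November has 30 days (31 left).
31 days into December → December 31, 2031.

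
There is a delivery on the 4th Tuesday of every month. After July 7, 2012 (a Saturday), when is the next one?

July 2012 starts on a Sunday; its first Tuesday is the 3rd, so the 4th Tuesday is the 24th — July 24, 2012.
July 24, 2012 is after July 7, 2012, so that is the next one.

July 24, 2012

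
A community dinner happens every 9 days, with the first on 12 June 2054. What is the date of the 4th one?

9 July 2054

The 4th occurrence is 3 intervals after the first: 3 × 9 = 27 days after 12 June 2054.
June has 30 days — 18 days to the end of June leaves 9.
9 days into July → 9 July 2054.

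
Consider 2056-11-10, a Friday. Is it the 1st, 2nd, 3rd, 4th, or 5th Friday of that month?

2nd

Day 10 falls in week ⌈10/7⌉ of the month.
Days 1–7 hold the 1st Friday, 8–14 the 2nd, 15–21 the 3rd, 22–28 the 4th, 29–31 the 5th.
10 is in the range for the 2nd.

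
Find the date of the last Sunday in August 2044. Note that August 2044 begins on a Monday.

August 2044 begins on a Monday, so the first Sunday is August 7 (6 days later).
August 2044 has 31 days. Adding weeks: 7, 14, 21, 28 — the last one ≤ 31 is the 28th.

28 August 2044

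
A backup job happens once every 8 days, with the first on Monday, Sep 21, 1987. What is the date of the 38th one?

Jul 13, 1988

The 38th occurrence is 37 intervals after the first: 37 × 8 = 296 days after Sep 21, 1987.
Sep has 30 days — 9 days to the end of Sep leaves 287.
Oct has 31 days (256 left).
Nov has 30 days (226 left).
Dec has 31 days (195 left).
Jan has 31 days (164 left).
Feb has 29 days (135 left).
Mar has 31 days (104 left).
Apr has 30 days (74 left).
May has 31 days (43 left).
Jun has 30 days (13 left).
13 days into Jul → Jul 13, 1988.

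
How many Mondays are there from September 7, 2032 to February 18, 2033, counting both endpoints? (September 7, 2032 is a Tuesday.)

September 7, 2032 is a Tuesday; the first Monday on or after it is September 13, 2032 (6 days later).
From September 13, 2032 to February 18, 2033: 17 + 31 + 30 + 31 + 31 + 18 = 158 days (rest of September, October, November, December, January, February).
158 ÷ 7 = 22 full weeks with remainder 4, so 22 more Mondays after the first → 23.

23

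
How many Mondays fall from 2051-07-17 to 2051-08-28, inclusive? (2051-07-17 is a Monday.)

2051-07-17 is a Monday; the first Monday on or after it is 2051-07-17.
From 2051-07-17 to 2051-08-28: 14 + 28 = 42 days (rest of July, August).
42 ÷ 7 = 6 full weeks with remainder 0, so 6 more Mondays after the first → 7.

7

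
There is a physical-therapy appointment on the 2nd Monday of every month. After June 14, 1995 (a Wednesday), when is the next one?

June 1995 starts on a Thursday; its first Monday is the 5th, so the 2nd Monday is the 12th — June 12, 1995.
That is not after June 14, 1995, so look at July 1995.
July 1995 starts on a Saturday; its first Monday is the 3rd, so the 2nd Monday is the 10th — July 10, 1995.

July 10, 1995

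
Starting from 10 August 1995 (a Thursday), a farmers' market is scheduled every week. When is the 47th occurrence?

The 47th occurrence is 46 intervals after the first: 46 × 7 = 322 days after 10 August 1995.
August has 31 days — 21 days to the end of August leaves 301.
September has 30 days (271 left).
October has 31 days (240 left).
November has 30 days (210 left).
December has 31 days (179 left).
January has 31 days (148 left).
February has 29 days (119 left).
March has 31 days (88 left).
April has 30 days (58 left).
May has 31 days (27 left).
27 days into June → 27 June 1996.

27 June 1996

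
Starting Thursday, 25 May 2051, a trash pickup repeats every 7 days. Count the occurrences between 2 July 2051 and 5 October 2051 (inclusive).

14

Occurrences land 7·i days after 25 May 2051 for i = 0, 1, 2, …
2 July 2051 is 38 days after the start; 38 ÷ 7 = 5 remainder 3; since the remainder is 3, round up to i = 6. First occurrence in the window: #7 on 6 July 2051 (6×7 = 42 days in).
5 October 2051 is 133 days after the start; 133 ÷ 7 = 19 remainder 0. Last occurrence in the window: #20 on 5 October 2051.
Occurrences #7 through #20: 14 in total.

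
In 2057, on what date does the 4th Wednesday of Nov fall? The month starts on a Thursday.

Nov 28, 2057

Nov 2057 begins on a Thursday, so the first Wednesday is Nov 7 (6 days later).
The 4th Wednesday is 3 weeks later: 7 + 21 = 28.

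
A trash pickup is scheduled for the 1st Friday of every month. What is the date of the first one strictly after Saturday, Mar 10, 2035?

Apr 6, 2035

Mar 2035 starts on a Thursday, so its 1st Friday is Mar 2, 2035 (1 day in).
That is not after Mar 10, 2035, so look at Apr 2035.
Apr 2035 starts on a Sunday, so its 1st Friday is Apr 6, 2035 (5 days in).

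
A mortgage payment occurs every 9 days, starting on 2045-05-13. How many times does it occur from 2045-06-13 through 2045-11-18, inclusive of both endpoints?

Occurrences land 9·i days after 2045-05-13 for i = 0, 1, 2, …
2045-06-13 is 31 days after the start; 31 ÷ 9 = 3 remainder 4; since the remainder is 4, round up to i = 4. First occurrence in the window: #5 on 2045-06-18 (4×9 = 36 days in).
2045-11-18 is 189 days after the start; 189 ÷ 9 = 21 remainder 0. Last occurrence in the window: #22 on 2045-11-18.
Occurrences #5 through #22: 18 in total.

18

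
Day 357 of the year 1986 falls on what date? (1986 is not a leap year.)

Dec 23, 1986

Jan has 31 days (357 − 31 = 326 remain).
Feb has 28 days (326 − 28 = 298 remain).
Mar has 31 days (298 − 31 = 267 remain).
Apr has 30 days (267 − 30 = 237 remain).
May has 31 days (237 − 31 = 206 remain).
Jun has 30 days (206 − 30 = 176 remain).
Jul has 31 days (176 − 31 = 145 remain).
Aug has 31 days (145 − 31 = 114 remain).
Sep has 30 days (114 − 30 = 84 remain).
Oct has 31 days (84 − 31 = 53 remain).
Nov has 30 days (53 − 30 = 23 remain).
23 into Dec → Dec 23.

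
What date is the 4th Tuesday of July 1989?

The first Tuesday of July 1989 is July 4.
The 4th Tuesday is 3 weeks later: 4 + 21 = 25.

25 July 1989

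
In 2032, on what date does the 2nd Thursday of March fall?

March 11, 2032

The first Thursday of March 2032 is March 4.
The 2nd Thursday is 1 weeks later: 4 + 7 = 11.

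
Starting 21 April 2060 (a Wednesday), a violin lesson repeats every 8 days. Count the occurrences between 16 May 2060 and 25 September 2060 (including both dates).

16

Occurrences land 8·i days after 21 April 2060 for i = 0, 1, 2, …
16 May 2060 is 25 days after the start; 25 ÷ 8 = 3 remainder 1; since the remainder is 1, round up to i = 4. First occurrence in the window: #5 on 23 May 2060 (4×8 = 32 days in).
25 September 2060 is 157 days after the start; 157 ÷ 8 = 19 remainder 5. Last occurrence in the window: #20 on 20 September 2060.
Occurrences #5 through #20: 16 in total.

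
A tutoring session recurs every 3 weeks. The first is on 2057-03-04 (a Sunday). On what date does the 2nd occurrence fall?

The 2nd occurrence is 1 interval after the first: 1 × 21 = 21 days after 2057-03-04.
21 days later is 2057-03-25.

2057-03-25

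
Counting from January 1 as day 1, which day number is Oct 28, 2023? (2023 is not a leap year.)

301

Days in months before Oct: 31 + 28 + 31 + 30 + 31 + 30 + 31 + 31 + 30 = 273.
Plus 28 days into Oct → day 301.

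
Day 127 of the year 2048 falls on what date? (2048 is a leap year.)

May 6, 2048

January has 31 days (127 − 31 = 96 remain).
February has 29 days (96 − 29 = 67 remain).
March has 31 days (67 − 31 = 36 remain).
April has 30 days (36 − 30 = 6 remain).
6 into May → May 6.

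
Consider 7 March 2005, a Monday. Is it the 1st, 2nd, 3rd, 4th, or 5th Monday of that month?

Day 7 falls in week ⌈7/7⌉ of the month.
Days 1–7 hold the 1st Monday, 8–14 the 2nd, 15–21 the 3rd, 22–28 the 4th, 29–31 the 5th.
7 is in the range for the 1st.

1st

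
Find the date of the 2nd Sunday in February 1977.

13 February 1977

The first Sunday of February 1977 is February 6.
The 2nd Sunday is 1 weeks later: 6 + 7 = 13.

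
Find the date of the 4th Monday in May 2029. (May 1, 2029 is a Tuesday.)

May 28, 2029

May 2029 begins on a Tuesday, so the first Monday is May 7 (6 days later).
The 4th Monday is 3 weeks later: 7 + 21 = 28.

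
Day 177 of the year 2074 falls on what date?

26 June 2074

January has 31 days (177 − 31 = 146 remain).
February has 28 days (146 − 28 = 118 remain).
March has 31 days (118 − 31 = 87 remain).
April has 30 days (87 − 30 = 57 remain).
May has 31 days (57 − 31 = 26 remain).
26 into June → June 26.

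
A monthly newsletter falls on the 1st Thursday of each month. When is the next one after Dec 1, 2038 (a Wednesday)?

Dec 2038 starts on a Wednesday, so its 1st Thursday is Dec 2, 2038 (1 day in).
Dec 2, 2038 is after Dec 1, 2038, so that is the next one.

Dec 2, 2038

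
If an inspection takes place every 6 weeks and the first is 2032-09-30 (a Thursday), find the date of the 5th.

2033-03-17

The 5th occurrence is 4 intervals after the first: 4 × 42 = 168 days after 2032-09-30.
September has 30 days — 0 days to the end of September leaves 168.
October has 31 days (137 left).
November has 30 days (107 left).
December has 31 days (76 left).
January has 31 days (45 left).
February has 28 days (17 left).
17 days into March → 2033-03-17.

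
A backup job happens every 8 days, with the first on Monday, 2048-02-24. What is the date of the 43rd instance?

2049-01-25

The 43rd occurrence is 42 intervals after the first: 42 × 8 = 336 days after 2048-02-24.
February has 29 days — 5 days to the end of February leaves 331.
March has 31 days (300 left).
April has 30 days (270 left).
May has 31 days (239 left).
June has 30 days (209 left).
July has 31 days (178 left).
August has 31 days (147 left).
September has 30 days (117 left).
October has 31 days (86 left).
November has 30 days (56 left).
December has 31 days (25 left).
25 days into January → 2049-01-25.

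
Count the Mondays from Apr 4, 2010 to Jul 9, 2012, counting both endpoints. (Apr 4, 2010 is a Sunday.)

119

Apr 4, 2010 is a Sunday; the first Monday on or after it is Apr 5, 2010 (1 day later).
From Apr 5, 2010 to Jul 9, 2012: 270 + 365 + 191 = 826 days (rest of 2010, 2011, to Jul 9, 2012 in 2012).
826 ÷ 7 = 118 full weeks with remainder 0, so 118 more Mondays after the first → 119.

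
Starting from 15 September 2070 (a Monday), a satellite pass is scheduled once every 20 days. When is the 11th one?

The 11th occurrence is 10 intervals after the first: 10 × 20 = 200 days after 15 September 2070.
September has 30 days — 15 days to the end of September leaves 185.
October has 31 days (154 left).
November has 30 days (124 left).
December has 31 days (93 left).
January has 31 days (62 left).
February has 28 days (34 left).
March has 31 days (3 left).
3 days into April → 3 April 2071.

3 April 2071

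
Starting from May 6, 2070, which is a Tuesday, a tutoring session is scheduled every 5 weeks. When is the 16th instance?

Oct 13, 2071

The 16th occurrence is 15 intervals after the first: 15 × 35 = 525 days after May 6, 2070.
May has 31 days — 25 days to the end of May leaves 500.
From end of May to end of 2070 is 214 days (286 left).
Jan has 31 days (255 left).
Feb has 28 days (227 left).
Mar has 31 days (196 left).
Apr has 30 days (166 left).
May has 31 days (135 left).
Jun has 30 days (105 left).
Jul has 31 days (74 left).
Aug has 31 days (43 left).
Sep has 30 days (13 left).
13 days into Oct → Oct 13, 2071.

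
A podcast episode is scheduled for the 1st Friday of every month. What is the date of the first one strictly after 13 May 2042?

May 2042 starts on a Thursday, so its 1st Friday is 2 May 2042 (1 day in).
That is not after 13 May 2042, so look at June 2042.
June 2042 starts on a Sunday, so its 1st Friday is 6 June 2042 (5 days in).

6 June 2042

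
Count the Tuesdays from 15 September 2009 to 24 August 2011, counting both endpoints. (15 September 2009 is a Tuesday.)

15 September 2009 is a Tuesday; the first Tuesday on or after it is 15 September 2009.
From 15 September 2009 to 24 August 2011: 107 + 365 + 236 = 708 days (rest of 2009, 2010, to 24 August 2011 in 2011).
708 ÷ 7 = 101 full weeks with remainder 1, so 101 more Tuesdays after the first → 102.

102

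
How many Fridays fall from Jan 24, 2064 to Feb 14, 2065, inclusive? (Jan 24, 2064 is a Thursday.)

Jan 24, 2064 is a Thursday; the first Friday on or after it is Jan 25, 2064 (1 day later).
From Jan 25, 2064 to Feb 14, 2065: 341 + 45 = 386 days (rest of 2064, to Feb 14, 2065 in 2065).
386 ÷ 7 = 55 full weeks with remainder 1, so 55 more Fridays after the first → 56.

56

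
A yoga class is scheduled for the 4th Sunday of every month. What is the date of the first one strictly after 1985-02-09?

1985-02-24

February 1985 starts on a Friday; its first Sunday is the 3rd, so the 4th Sunday is the 24th — 1985-02-24.
1985-02-24 is after 1985-02-09, so that is the next one.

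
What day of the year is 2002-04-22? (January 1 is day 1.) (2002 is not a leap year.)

Days in months before April: 31 + 28 + 31 = 90.
Plus 22 days into April → day 112.

112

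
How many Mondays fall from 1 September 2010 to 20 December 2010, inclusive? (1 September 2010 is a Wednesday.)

1 September 2010 is a Wednesday; the first Monday on or after it is 6 September 2010 (5 days later).
From 6 September 2010 to 20 December 2010: 24 + 31 + 30 + 20 = 105 days (rest of September, October, November, December).
105 ÷ 7 = 15 full weeks with remainder 0, so 15 more Mondays after the first → 16.

16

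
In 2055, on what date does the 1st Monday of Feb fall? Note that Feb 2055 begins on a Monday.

Feb 2055 begins on a Monday, so the first Monday is Feb 1.

Feb 1, 2055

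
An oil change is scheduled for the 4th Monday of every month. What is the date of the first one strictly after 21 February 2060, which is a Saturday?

23 February 2060

February 2060 starts on a Sunday; its first Monday is the 2nd, so the 4th Monday is the 23rd — 23 February 2060.
23 February 2060 is after 21 February 2060, so that is the next one.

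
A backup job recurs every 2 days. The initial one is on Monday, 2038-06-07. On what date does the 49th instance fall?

2038-09-11

The 49th occurrence is 48 intervals after the first: 48 × 2 = 96 days after 2038-06-07.
June has 30 days — 23 days to the end of June leaves 73.
July has 31 days (42 left).
August has 31 days (11 left).
11 days into September → 2038-09-11.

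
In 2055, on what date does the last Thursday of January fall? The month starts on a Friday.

January 2055 begins on a Friday, so the first Thursday is January 7 (6 days later).
January 2055 has 31 days. Adding weeks: 7, 14, 21, 28 — the last one ≤ 31 is the 28th.

28 January 2055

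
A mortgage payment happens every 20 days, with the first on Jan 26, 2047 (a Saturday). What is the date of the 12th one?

Sep 3, 2047

The 12th occurrence is 11 intervals after the first: 11 × 20 = 220 days after Jan 26, 2047.
Jan has 31 days — 5 days to the end of Jan leaves 215.
Feb has 28 days (187 left).
Mar has 31 days (156 left).
Apr has 30 days (126 left).
May has 31 days (95 left).
Jun has 30 days (65 left).
Jul has 31 days (34 left).
Aug has 31 days (3 left).
3 days into Sep → Sep 3, 2047.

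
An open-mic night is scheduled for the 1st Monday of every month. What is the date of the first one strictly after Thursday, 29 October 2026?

October 2026 starts on a Thursday, so its 1st Monday is 5 October 2026 (4 days in).
That is not after 29 October 2026, so look at November 2026.
November 2026 starts on a Sunday, so its 1st Monday is 2 November 2026 (1 day in).

2 November 2026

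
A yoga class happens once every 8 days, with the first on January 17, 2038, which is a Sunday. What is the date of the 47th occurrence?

January 20, 2039

The 47th occurrence is 46 intervals after the first: 46 × 8 = 368 days after January 17, 2038.
January has 31 days — 14 days to the end of January leaves 354.
February has 28 days (326 left).
March has 31 days (295 left).
April has 30 days (265 left).
May has 31 days (234 left).
June has 30 days (204 left).
July has 31 days (173 left).
August has 31 days (142 left).
September has 30 days (112 left).
October has 31 days (81 left).
November has 30 days (51 left).
December has 31 days (20 left).
20 days into January → January 20, 2039.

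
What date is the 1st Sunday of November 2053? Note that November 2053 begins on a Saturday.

November 2053 begins on a Saturday, so the first Sunday is November 2 (1 day later).

November 2, 2053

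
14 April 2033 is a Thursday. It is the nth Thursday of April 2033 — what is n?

2nd

Day 14 falls in week ⌈14/7⌉ of the month.
Days 1–7 hold the 1st Thursday, 8–14 the 2nd, 15–21 the 3rd, 22–28 the 4th, 29–31 the 5th.
14 is in the range for the 2nd.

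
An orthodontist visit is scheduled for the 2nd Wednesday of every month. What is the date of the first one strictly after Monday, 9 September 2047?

September 2047 starts on a Sunday; its first Wednesday is the 4th, so the 2nd Wednesday is the 11th — 11 September 2047.
11 September 2047 is after 9 September 2047, so that is the next one.

11 September 2047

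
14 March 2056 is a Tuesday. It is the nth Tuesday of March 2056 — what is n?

Day 14 falls in week ⌈14/7⌉ of the month.
Days 1–7 hold the 1st Tuesday, 8–14 the 2nd, 15–21 the 3rd, 22–28 the 4th, 29–31 the 5th.
14 is in the range for the 2nd.

2nd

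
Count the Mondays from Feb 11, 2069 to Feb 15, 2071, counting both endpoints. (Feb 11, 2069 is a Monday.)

105

Feb 11, 2069 is a Monday; the first Monday on or after it is Feb 11, 2069.
From Feb 11, 2069 to Feb 15, 2071: 323 + 365 + 46 = 734 days (rest of 2069, 2070, to Feb 15, 2071 in 2071).
734 ÷ 7 = 104 full weeks with remainder 6, so 104 more Mondays after the first → 105.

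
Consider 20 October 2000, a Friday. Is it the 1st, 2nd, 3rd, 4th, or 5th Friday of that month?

Day 20 falls in week ⌈20/7⌉ of the month.
Days 1–7 hold the 1st Friday, 8–14 the 2nd, 15–21 the 3rd, 22–28 the 4th, 29–31 the 5th.
20 is in the range for the 3rd.

3rd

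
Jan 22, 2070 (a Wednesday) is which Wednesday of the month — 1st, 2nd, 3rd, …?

4th

Day 22 falls in week ⌈22/7⌉ of the month.
Days 1–7 hold the 1st Wednesday, 8–14 the 2nd, 15–21 the 3rd, 22–28 the 4th, 29–31 the 5th.
22 is in the range for the 4th.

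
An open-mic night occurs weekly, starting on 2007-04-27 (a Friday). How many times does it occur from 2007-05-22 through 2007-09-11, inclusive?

16

Occurrences land 7·i days after 2007-04-27 for i = 0, 1, 2, …
2007-05-22 is 25 days after the start; 25 ÷ 7 = 3 remainder 4; since the remainder is 4, round up to i = 4. First occurrence in the window: #5 on 2007-05-25 (4×7 = 28 days in).
2007-09-11 is 137 days after the start; 137 ÷ 7 = 19 remainder 4. Last occurrence in the window: #20 on 2007-09-07.
Occurrences #5 through #20: 16 in total.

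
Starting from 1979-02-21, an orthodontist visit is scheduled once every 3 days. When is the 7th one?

1979-03-11

The 7th occurrence is 6 intervals after the first: 6 × 3 = 18 days after 1979-02-21.
February has 28 days — 7 days to the end of February leaves 11.
11 days into March → 1979-03-11.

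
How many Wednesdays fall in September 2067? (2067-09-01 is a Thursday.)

4

2067-09-01 is a Thursday; the first Wednesday on or after it is 2067-09-07 (6 days later).
From 2067-09-07 to 2067-09-30 is 30 − 7 = 23 days.
23 ÷ 7 = 3 full weeks with remainder 2, so 3 more Wednesdays after the first → 4.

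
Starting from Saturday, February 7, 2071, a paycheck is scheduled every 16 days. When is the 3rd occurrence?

March 11, 2071

The 3rd occurrence is 2 intervals after the first: 2 × 16 = 32 days after February 7, 2071.
February has 28 days — 21 days to the end of February leaves 11.
11 days into March → March 11, 2071.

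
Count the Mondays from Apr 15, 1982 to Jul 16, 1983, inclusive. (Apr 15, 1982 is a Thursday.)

65

Apr 15, 1982 is a Thursday; the first Monday on or after it is Apr 19, 1982 (4 days later).
From Apr 19, 1982 to Jul 16, 1983: 256 + 197 = 453 days (rest of 1982, to Jul 16, 1983 in 1983).
453 ÷ 7 = 64 full weeks with remainder 5, so 64 more Mondays after the first → 65.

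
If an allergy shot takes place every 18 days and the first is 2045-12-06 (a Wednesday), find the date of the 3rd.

2046-01-11

The 3rd occurrence is 2 intervals after the first: 2 × 18 = 36 days after 2045-12-06.
December has 31 days — 25 days to the end of December leaves 11.
11 days into January → 2046-01-11.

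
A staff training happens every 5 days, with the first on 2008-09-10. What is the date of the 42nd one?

The 42nd occurrence is 41 intervals after the first: 41 × 5 = 205 days after 2008-09-10.
September has 30 days — 20 days to the end of September leaves 185.
October has 31 days (154 left).
November has 30 days (124 left).
December has 31 days (93 left).
January has 31 days (62 left).
February has 28 days (34 left).
March has 31 days (3 left).
3 days into April → 2009-04-03.

2009-04-03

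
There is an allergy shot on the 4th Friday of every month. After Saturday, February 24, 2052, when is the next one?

March 22, 2052

February 2052 starts on a Thursday; its first Friday is the 2nd, so the 4th Friday is the 23rd — February 23, 2052.
That is not after February 24, 2052, so look at March 2052.
March 2052 starts on a Friday; its first Friday is the 1st, so the 4th Friday is the 22nd — March 22, 2052.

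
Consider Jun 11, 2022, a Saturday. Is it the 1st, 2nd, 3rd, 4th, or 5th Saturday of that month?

Day 11 falls in week ⌈11/7⌉ of the month.
Days 1–7 hold the 1st Saturday, 8–14 the 2nd, 15–21 the 3rd, 22–28 the 4th, 29–31 the 5th.
11 is in the range for the 2nd.

2nd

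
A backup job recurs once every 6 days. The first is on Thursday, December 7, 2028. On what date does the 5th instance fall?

The 5th occurrence is 4 intervals after the first: 4 × 6 = 24 days after December 7, 2028.
24 days later is December 31, 2028.

December 31, 2028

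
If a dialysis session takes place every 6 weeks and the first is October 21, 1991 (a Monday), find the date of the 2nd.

The 2nd occurrence is 1 interval after the first: 1 × 42 = 42 days after October 21, 1991.
October has 31 days — 10 days to the end of October leaves 32.
November has 30 days (2 left).
2 days into December → December 2, 1991.

December 2, 1991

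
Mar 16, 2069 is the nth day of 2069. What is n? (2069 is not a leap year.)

Days in months before Mar: 31 + 28 = 59.
Plus 16 days into Mar → day 75.

75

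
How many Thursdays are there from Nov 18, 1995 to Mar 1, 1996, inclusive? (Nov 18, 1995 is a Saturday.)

15

Nov 18, 1995 is a Saturday; the first Thursday on or after it is Nov 23, 1995 (5 days later).
From Nov 23, 1995 to Mar 1, 1996: 7 + 31 + 31 + 29 + 1 = 99 days (rest of Nov, Dec, Jan, Feb, Mar).
99 ÷ 7 = 14 full weeks with remainder 1, so 14 more Thursdays after the first → 15.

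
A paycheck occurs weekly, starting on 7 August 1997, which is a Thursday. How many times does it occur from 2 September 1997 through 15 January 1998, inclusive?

20

Occurrences land 7·i days after 7 August 1997 for i = 0, 1, 2, …
2 September 1997 is 26 days after the start; 26 ÷ 7 = 3 remainder 5; since the remainder is 5, round up to i = 4. First occurrence in the window: #5 on 4 September 1997 (4×7 = 28 days in).
15 January 1998 is 161 days after the start; 161 ÷ 7 = 23 remainder 0. Last occurrence in the window: #24 on 15 January 1998.
Occurrences #5 through #24: 20 in total.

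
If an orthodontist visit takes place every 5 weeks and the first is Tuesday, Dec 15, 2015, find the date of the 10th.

Oct 25, 2016

The 10th occurrence is 9 intervals after the first: 9 × 35 = 315 days after Dec 15, 2015.
Dec has 31 days — 16 days to the end of Dec leaves 299.
Jan has 31 days (268 left).
Feb has 29 days (239 left).
Mar has 31 days (208 left).
Apr has 30 days (178 left).
May has 31 days (147 left).
Jun has 30 days (117 left).
Jul has 31 days (86 left).
Aug has 31 days (55 left).
Sep has 30 days (25 left).
25 days into Oct → Oct 25, 2016.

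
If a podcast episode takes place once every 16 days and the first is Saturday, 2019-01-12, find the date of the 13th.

The 13th occurrence is 12 intervals after the first: 12 × 16 = 192 days after 2019-01-12.
January has 31 days — 19 days to the end of January leaves 173.
February has 28 days (145 left).
March has 31 days (114 left).
April has 30 days (84 left).
May has 31 days (53 left).
June has 30 days (23 left).
23 days into July → 2019-07-23.

2019-07-23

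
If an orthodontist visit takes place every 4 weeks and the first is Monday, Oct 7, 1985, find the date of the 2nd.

Nov 4, 1985

The 2nd occurrence is 1 interval after the first: 1 × 28 = 28 days after Oct 7, 1985.
Oct has 31 days — 24 days to the end of Oct leaves 4.
4 days into Nov → Nov 4, 1985.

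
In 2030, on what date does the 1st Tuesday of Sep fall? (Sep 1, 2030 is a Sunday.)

Sep 3, 2030

Sep 2030 begins on a Sunday, so the first Tuesday is Sep 3 (2 days later).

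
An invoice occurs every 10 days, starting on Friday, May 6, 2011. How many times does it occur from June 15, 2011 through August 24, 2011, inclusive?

Occurrences land 10·i days after May 6, 2011 for i = 0, 1, 2, …
June 15, 2011 is 40 days after the start; 40 ÷ 10 = 4 remainder 0. First occurrence in the window: #5 on June 15, 2011 (4×10 = 40 days in).
August 24, 2011 is 110 days after the start; 110 ÷ 10 = 11 remainder 0. Last occurrence in the window: #12 on August 24, 2011.
Occurrences #5 through #12: 8 in total.

8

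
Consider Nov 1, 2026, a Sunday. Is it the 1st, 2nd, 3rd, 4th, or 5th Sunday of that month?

1st

Day 1 falls in week ⌈1/7⌉ of the month.
Days 1–7 hold the 1st Sunday, 8–14 the 2nd, 15–21 the 3rd, 22–28 the 4th, 29–31 the 5th.
1 is in the range for the 1st.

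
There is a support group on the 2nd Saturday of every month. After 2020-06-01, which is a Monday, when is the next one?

June 2020 starts on a Monday; its first Saturday is the 6th, so the 2nd Saturday is the 13th — 2020-06-13.
2020-06-13 is after 2020-06-01, so that is the next one.

2020-06-13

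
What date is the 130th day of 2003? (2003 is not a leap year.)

January has 31 days (130 − 31 = 99 remain).
February has 28 days (99 − 28 = 71 remain).
March has 31 days (71 − 31 = 40 remain).
April has 30 days (40 − 30 = 10 remain).
10 into May → May 10.

10 May 2003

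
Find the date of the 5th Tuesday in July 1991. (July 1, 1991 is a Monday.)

July 1991 begins on a Monday, so the first Tuesday is July 2 (1 day later).
The 5th Tuesday is 4 weeks later: 2 + 28 = 30.

30 July 1991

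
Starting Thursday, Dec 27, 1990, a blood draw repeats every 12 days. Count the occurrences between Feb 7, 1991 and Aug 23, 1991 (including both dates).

16

Occurrences land 12·i days after Dec 27, 1990 for i = 0, 1, 2, …
Feb 7, 1991 is 42 days after the start; 42 ÷ 12 = 3 remainder 6; since the remainder is 6, round up to i = 4. First occurrence in the window: #5 on Feb 13, 1991 (4×12 = 48 days in).
Aug 23, 1991 is 239 days after the start; 239 ÷ 12 = 19 remainder 11. Last occurrence in the window: #20 on Aug 12, 1991.
Occurrences #5 through #20: 16 in total.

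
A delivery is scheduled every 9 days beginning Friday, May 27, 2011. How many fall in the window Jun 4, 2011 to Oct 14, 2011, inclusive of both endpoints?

15

Occurrences land 9·i days after May 27, 2011 for i = 0, 1, 2, …
Jun 4, 2011 is 8 days after the start; 8 ÷ 9 = 0 remainder 8; since the remainder is 8, round up to i = 1. First occurrence in the window: #2 on Jun 5, 2011 (1×9 = 9 days in).
Oct 14, 2011 is 140 days after the start; 140 ÷ 9 = 15 remainder 5. Last occurrence in the window: #16 on Oct 9, 2011.
Occurrences #2 through #16: 15 in total.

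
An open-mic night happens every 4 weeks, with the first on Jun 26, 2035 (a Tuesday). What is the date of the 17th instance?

The 17th occurrence is 16 intervals after the first: 16 × 28 = 448 days after Jun 26, 2035.
Jun has 30 days — 4 days to the end of Jun leaves 444.
From end of Jun to end of 2035 is 184 days (260 left).
Jan has 31 days (229 left).
Feb has 29 days (200 left).
Mar has 31 days (169 left).
Apr has 30 days (139 left).
May has 31 days (108 left).
Jun has 30 days (78 left).
Jul has 31 days (47 left).
Aug has 31 days (16 left).
16 days into Sep → Sep 16, 2036.

Sep 16, 2036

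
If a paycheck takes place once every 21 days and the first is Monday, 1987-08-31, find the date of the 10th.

1988-03-07

The 10th occurrence is 9 intervals after the first: 9 × 21 = 189 days after 1987-08-31.
August has 31 days — 0 days to the end of August leaves 189.
September has 30 days (159 left).
October has 31 days (128 left).
November has 30 days (98 left).
December has 31 days (67 left).
January has 31 days (36 left).
February has 29 days (7 left).
7 days into March → 1988-03-07.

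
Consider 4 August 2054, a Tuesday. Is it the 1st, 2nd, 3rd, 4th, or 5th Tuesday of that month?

1st

Day 4 falls in week ⌈4/7⌉ of the month.
Days 1–7 hold the 1st Tuesday, 8–14 the 2nd, 15–21 the 3rd, 22–28 the 4th, 29–31 the 5th.
4 is in the range for the 1st.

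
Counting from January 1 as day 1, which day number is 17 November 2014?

321

Days in months before November: 31 + 28 + 31 + 30 + 31 + 30 + 31 + 31 + 30 + 31 = 304.
Plus 17 days into November → day 321.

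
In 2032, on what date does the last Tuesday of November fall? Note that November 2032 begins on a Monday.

2032-11-30

November 2032 begins on a Monday, so the first Tuesday is November 2 (1 day later).
November 2032 has 30 days. Adding weeks: 2, 9, 16, 23, 30 — the last one ≤ 30 is the 30th.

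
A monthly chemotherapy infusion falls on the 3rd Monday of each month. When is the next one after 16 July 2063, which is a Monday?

July 2063 starts on a Sunday; its first Monday is the 2nd, so the 3rd Monday is the 16th — 16 July 2063.
That is not after 16 July 2063, so look at August 2063.
August 2063 starts on a Wednesday; its first Monday is the 6th, so the 3rd Monday is the 20th — 20 August 2063.

20 August 2063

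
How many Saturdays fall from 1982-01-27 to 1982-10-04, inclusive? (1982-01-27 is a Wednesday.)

1982-01-27 is a Wednesday; the first Saturday on or after it is 1982-01-30 (3 days later).
From 1982-01-30 to 1982-10-04: 1 + 28 + 31 + 30 + 31 + 30 + 31 + 31 + 30 + 4 = 247 days (rest of January, February, March, April, May, June, July, August, September, October).
247 ÷ 7 = 35 full weeks with remainder 2, so 35 more Saturdays after the first → 36.

36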